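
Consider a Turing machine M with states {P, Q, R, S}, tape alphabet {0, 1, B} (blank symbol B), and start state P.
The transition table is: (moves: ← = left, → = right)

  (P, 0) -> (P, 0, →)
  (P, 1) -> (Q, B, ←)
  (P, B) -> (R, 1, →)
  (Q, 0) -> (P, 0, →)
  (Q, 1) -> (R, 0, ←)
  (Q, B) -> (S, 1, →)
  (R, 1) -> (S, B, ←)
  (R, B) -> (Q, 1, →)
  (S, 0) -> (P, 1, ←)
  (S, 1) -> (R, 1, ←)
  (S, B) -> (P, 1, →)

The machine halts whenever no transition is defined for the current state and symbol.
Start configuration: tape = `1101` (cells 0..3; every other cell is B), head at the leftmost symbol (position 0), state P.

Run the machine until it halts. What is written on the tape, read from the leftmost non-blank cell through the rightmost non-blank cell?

P | BB[1]101   read 1 → write B, move ←, go to Q
Q | B[B]B101   read B → write 1, move →, go to S
S | B1[B]101   read B → write 1, move →, go to P
P | B11[1]01   read 1 → write B, move ←, go to Q
Q | B1[1]B01   read 1 → write 0, move ←, go to R
R | B[1]0B01   read 1 → write B, move ←, go to S
S | [B]B0B01   read B → write 1, move →, go to P
P | 1[B]0B01   read B → write 1, move →, go to R
R | 11[0]B01
The non-blank tape span at halt is 110B01.

110B01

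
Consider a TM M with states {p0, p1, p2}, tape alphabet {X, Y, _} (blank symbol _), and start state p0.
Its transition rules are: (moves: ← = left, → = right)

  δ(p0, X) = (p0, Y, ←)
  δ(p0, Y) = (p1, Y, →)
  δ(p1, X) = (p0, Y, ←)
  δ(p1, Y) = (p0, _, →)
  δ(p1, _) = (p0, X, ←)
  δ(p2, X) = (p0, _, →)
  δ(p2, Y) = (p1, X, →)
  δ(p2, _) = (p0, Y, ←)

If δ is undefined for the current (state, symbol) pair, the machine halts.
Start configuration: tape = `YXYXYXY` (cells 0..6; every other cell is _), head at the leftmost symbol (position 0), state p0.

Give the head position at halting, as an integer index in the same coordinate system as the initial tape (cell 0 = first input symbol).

state=p0 head=0 tape=[Y]XYXYXY__   (p0,Y)→(p1,Y,→)
state=p1 head=1 tape=Y[X]YXYXY__   (p1,X)→(p0,Y,←)
state=p0 head=0 tape=[Y]YYXYXY__   (p0,Y)→(p1,Y,→)
state=p1 head=1 tape=Y[Y]YXYXY__   (p1,Y)→(p0,_,→)
state=p0 head=2 tape=Y_[Y]XYXY__   (p0,Y)→(p1,Y,→)
state=p1 head=3 tape=Y_Y[X]YXY__   (p1,X)→(p0,Y,←)
state=p0 head=2 tape=Y_[Y]YYXY__   (p0,Y)→(p1,Y,→)
state=p1 head=3 tape=Y_Y[Y]YXY__   (p1,Y)→(p0,_,→)
state=p0 head=4 tape=Y_Y_[Y]XY__   (p0,Y)→(p1,Y,→)
state=p1 head=5 tape=Y_Y_Y[X]Y__   (p1,X)→(p0,Y,←)
state=p0 head=4 tape=Y_Y_[Y]YY__   (p0,Y)→(p1,Y,→)
state=p1 head=5 tape=Y_Y_Y[Y]Y__   (p1,Y)→(p0,_,→)
state=p0 head=6 tape=Y_Y_Y_[Y]__   (p0,Y)→(p1,Y,→)
state=p1 head=7 tape=Y_Y_Y_Y[_]_   (p1,_)→(p0,X,←)
state=p0 head=6 tape=Y_Y_Y_[Y]X_   (p0,Y)→(p1,Y,→)
state=p1 head=7 tape=Y_Y_Y_Y[X]_   (p1,X)→(p0,Y,←)
state=p0 head=6 tape=Y_Y_Y_[Y]Y_   (p0,Y)→(p1,Y,→)
state=p1 head=7 tape=Y_Y_Y_Y[Y]_   (p1,Y)→(p0,_,→)
state=p0 head=8 tape=Y_Y_Y_Y_[_]
At halt the head is at cell 8.

8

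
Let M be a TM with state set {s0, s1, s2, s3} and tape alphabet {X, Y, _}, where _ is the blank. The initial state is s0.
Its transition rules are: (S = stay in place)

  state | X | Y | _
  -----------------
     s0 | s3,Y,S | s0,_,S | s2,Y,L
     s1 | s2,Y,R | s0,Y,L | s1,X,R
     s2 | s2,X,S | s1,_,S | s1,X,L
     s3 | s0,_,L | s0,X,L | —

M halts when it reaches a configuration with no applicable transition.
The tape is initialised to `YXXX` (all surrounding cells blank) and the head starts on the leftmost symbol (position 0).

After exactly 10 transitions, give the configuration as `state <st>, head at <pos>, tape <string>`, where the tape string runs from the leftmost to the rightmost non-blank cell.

s0 | __[Y]XXX   read Y → write _, move S, go to s0
s0 | __[_]XXX   read _ → write Y, move L, go to s2
s2 | _[_]YXXX   read _ → write X, move L, go to s1
s1 | [_]XYXXX   read _ → write X, move R, go to s1
s1 | X[X]YXXX   read X → write Y, move R, go to s2
s2 | XY[Y]XXX   read Y → write _, move S, go to s1
s1 | XY[_]XXX   read _ → write X, move R, go to s1
s1 | XYX[X]XX   read X → write Y, move R, go to s2
s2 | XYXY[X]X   read X → write X, move S, go to s2
s2 | XYXY[X]X   read X → write X, move S, go to s2
s2 | XYXY[X]X
After 10 steps: state s2, head at 2, tape XYXYXX.

state s2, head at 2, tape XYXYXX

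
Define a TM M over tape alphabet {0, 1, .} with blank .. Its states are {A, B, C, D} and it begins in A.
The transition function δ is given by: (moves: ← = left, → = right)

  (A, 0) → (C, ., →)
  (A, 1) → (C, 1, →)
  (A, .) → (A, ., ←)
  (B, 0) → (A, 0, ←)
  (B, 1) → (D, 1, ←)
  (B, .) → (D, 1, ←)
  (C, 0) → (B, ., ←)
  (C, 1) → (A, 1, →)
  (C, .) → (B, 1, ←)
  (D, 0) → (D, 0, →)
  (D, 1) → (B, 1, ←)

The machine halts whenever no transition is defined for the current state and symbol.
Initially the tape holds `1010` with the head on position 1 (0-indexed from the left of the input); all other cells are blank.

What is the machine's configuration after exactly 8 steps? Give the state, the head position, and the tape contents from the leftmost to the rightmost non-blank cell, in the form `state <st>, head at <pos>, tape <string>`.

A | .1[0]10.   read 0 → write ., move →, go to C
C | .1.[1]0.   read 1 → write 1, move →, go to A
A | .1.1[0].   read 0 → write ., move →, go to C
C | .1.1.[.]   read . → write 1, move ←, go to B
B | .1.1[.]1   read . → write 1, move ←, go to D
D | .1.[1]11   read 1 → write 1, move ←, go to B
B | .1[.]111   read . → write 1, move ←, go to D
D | .[1]1111   read 1 → write 1, move ←, go to B
B | [.]11111
After 8 steps: state B, head at -1, tape 11111.

state B, head at -1, tape 11111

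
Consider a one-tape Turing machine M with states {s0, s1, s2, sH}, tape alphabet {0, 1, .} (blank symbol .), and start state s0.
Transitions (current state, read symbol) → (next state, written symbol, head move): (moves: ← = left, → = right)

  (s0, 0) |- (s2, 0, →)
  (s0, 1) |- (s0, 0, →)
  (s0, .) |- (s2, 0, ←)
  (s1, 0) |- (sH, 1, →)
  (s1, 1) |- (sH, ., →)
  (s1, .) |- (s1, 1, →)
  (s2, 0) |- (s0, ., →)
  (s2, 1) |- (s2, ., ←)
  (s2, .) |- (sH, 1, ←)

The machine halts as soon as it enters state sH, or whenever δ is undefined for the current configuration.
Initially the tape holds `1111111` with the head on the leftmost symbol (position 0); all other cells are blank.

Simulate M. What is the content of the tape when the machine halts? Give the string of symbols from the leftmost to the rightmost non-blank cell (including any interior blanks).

s0 | [1]111111..   read 1 → write 0, move →, go to s0
s0 | 0[1]11111..   read 1 → write 0, move →, go to s0
s0 | 00[1]1111..   read 1 → write 0, move →, go to s0
s0 | 000[1]111..   read 1 → write 0, move →, go to s0
s0 | 0000[1]11..   read 1 → write 0, move →, go to s0
s0 | 00000[1]1..   read 1 → write 0, move →, go to s0
s0 | 000000[1]..   read 1 → write 0, move →, go to s0
s0 | 0000000[.].   read . → write 0, move ←, go to s2
s2 | 000000[0]0.   read 0 → write ., move →, go to s0
s0 | 000000.[0].   read 0 → write 0, move →, go to s2
s2 | 000000.0[.]   read . → write 1, move ←, go to sH
sH | 000000.[0]1
The non-blank tape span at halt is 000000.01.

000000.01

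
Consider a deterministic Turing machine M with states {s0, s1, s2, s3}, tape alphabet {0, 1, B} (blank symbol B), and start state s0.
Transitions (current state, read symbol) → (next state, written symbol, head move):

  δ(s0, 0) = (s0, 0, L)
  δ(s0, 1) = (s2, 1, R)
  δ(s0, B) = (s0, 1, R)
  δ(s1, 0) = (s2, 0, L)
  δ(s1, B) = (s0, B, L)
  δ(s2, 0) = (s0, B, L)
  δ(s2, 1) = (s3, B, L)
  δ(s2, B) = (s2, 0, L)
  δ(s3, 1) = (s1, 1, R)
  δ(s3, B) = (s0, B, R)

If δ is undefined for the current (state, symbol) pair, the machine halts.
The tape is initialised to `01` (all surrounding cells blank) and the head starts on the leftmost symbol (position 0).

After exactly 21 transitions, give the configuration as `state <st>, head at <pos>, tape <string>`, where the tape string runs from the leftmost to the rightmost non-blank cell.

state s0, head at -1, tape 1B1

state=s0 head=0 tape=BB[0]1   (s0,0)→(s0,0,L)
state=s0 head=-1 tape=B[B]01   (s0,B)→(s0,1,R)
state=s0 head=0 tape=B1[0]1   (s0,0)→(s0,0,L)
state=s0 head=-1 tape=B[1]01   (s0,1)→(s2,1,R)
state=s2 head=0 tape=B1[0]1   (s2,0)→(s0,B,L)
state=s0 head=-1 tape=B[1]B1   (s0,1)→(s2,1,R)
state=s2 head=0 tape=B1[B]1   (s2,B)→(s2,0,L)
state=s2 head=-1 tape=B[1]01   (s2,1)→(s3,B,L)
state=s3 head=-2 tape=[B]B01   (s3,B)→(s0,B,R)
state=s0 head=-1 tape=B[B]01   (s0,B)→(s0,1,R)
state=s0 head=0 tape=B1[0]1   (s0,0)→(s0,0,L)
state=s0 head=-1 tape=B[1]01   (s0,1)→(s2,1,R)
state=s2 head=0 tape=B1[0]1   (s2,0)→(s0,B,L)
state=s0 head=-1 tape=B[1]B1   (s0,1)→(s2,1,R)
state=s2 head=0 tape=B1[B]1   (s2,B)→(s2,0,L)
state=s2 head=-1 tape=B[1]01   (s2,1)→(s3,B,L)
state=s3 head=-2 tape=[B]B01   (s3,B)→(s0,B,R)
state=s0 head=-1 tape=B[B]01   (s0,B)→(s0,1,R)
state=s0 head=0 tape=B1[0]1   (s0,0)→(s0,0,L)
state=s0 head=-1 tape=B[1]01   (s0,1)→(s2,1,R)
state=s2 head=0 tape=B1[0]1   (s2,0)→(s0,B,L)
state=s0 head=-1 tape=B[1]B1
After 21 steps: state s0, head at -1, tape 1B1.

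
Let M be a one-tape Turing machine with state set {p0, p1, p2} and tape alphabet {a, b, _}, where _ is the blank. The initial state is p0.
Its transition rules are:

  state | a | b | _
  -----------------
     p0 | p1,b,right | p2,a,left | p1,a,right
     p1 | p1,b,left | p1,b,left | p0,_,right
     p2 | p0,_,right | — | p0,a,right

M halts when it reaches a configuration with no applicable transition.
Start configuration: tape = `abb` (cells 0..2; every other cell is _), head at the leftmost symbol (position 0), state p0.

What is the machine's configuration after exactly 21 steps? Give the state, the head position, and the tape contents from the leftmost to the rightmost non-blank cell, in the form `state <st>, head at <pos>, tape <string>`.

state=p0 head=0 tape=___[a]bb   (p0,a)→(p1,b,right)
state=p1 head=1 tape=___b[b]b   (p1,b)→(p1,b,left)
state=p1 head=0 tape=___[b]bb   (p1,b)→(p1,b,left)
state=p1 head=-1 tape=__[_]bbb   (p1,_)→(p0,_,right)
state=p0 head=0 tape=___[b]bb   (p0,b)→(p2,a,left)
state=p2 head=-1 tape=__[_]abb   (p2,_)→(p0,a,right)
state=p0 head=0 tape=__a[a]bb   (p0,a)→(p1,b,right)
state=p1 head=1 tape=__ab[b]b   (p1,b)→(p1,b,left)
state=p1 head=0 tape=__a[b]bb   (p1,b)→(p1,b,left)
state=p1 head=-1 tape=__[a]bbb   (p1,a)→(p1,b,left)
state=p1 head=-2 tape=_[_]bbbb   (p1,_)→(p0,_,right)
state=p0 head=-1 tape=__[b]bbb   (p0,b)→(p2,a,left)
state=p2 head=-2 tape=_[_]abbb   (p2,_)→(p0,a,right)
state=p0 head=-1 tape=_a[a]bbb   (p0,a)→(p1,b,right)
state=p1 head=0 tape=_ab[b]bb   (p1,b)→(p1,b,left)
state=p1 head=-1 tape=_a[b]bbb   (p1,b)→(p1,b,left)
state=p1 head=-2 tape=_[a]bbbb   (p1,a)→(p1,b,left)
state=p1 head=-3 tape=[_]bbbbb   (p1,_)→(p0,_,right)
state=p0 head=-2 tape=_[b]bbbb   (p0,b)→(p2,a,left)
state=p2 head=-3 tape=[_]abbbb   (p2,_)→(p0,a,right)
state=p0 head=-2 tape=a[a]bbbb   (p0,a)→(p1,b,right)
state=p1 head=-1 tape=ab[b]bbb
After 21 steps: state p1, head at -1, tape abbbbb.

state p1, head at -1, tape abbbbb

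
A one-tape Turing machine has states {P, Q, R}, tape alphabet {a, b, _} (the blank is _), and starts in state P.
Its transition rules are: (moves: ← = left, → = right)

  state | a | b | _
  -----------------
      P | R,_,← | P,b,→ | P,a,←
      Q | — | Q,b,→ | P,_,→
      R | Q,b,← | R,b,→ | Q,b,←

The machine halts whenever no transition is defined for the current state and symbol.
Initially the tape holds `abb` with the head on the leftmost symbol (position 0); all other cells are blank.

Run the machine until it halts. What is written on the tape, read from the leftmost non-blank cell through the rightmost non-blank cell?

bbbbba

state=P head=0 tape=__[a]bb__   (P,a)→(R,_,←)
state=R head=-1 tape=_[_]_bb__   (R,_)→(Q,b,←)
state=Q head=-2 tape=[_]b_bb__   (Q,_)→(P,_,→)
state=P head=-1 tape=_[b]_bb__   (P,b)→(P,b,→)
state=P head=0 tape=_b[_]bb__   (P,_)→(P,a,←)
state=P head=-1 tape=_[b]abb__   (P,b)→(P,b,→)
state=P head=0 tape=_b[a]bb__   (P,a)→(R,_,←)
state=R head=-1 tape=_[b]_bb__   (R,b)→(R,b,→)
state=R head=0 tape=_b[_]bb__   (R,_)→(Q,b,←)
state=Q head=-1 tape=_[b]bbb__   (Q,b)→(Q,b,→)
state=Q head=0 tape=_b[b]bb__   (Q,b)→(Q,b,→)
state=Q head=1 tape=_bb[b]b__   (Q,b)→(Q,b,→)
state=Q head=2 tape=_bbb[b]__   (Q,b)→(Q,b,→)
state=Q head=3 tape=_bbbb[_]_   (Q,_)→(P,_,→)
state=P head=4 tape=_bbbb_[_]   (P,_)→(P,a,←)
state=P head=3 tape=_bbbb[_]a   (P,_)→(P,a,←)
state=P head=2 tape=_bbb[b]aa   (P,b)→(P,b,→)
state=P head=3 tape=_bbbb[a]a   (P,a)→(R,_,←)
state=R head=2 tape=_bbb[b]_a   (R,b)→(R,b,→)
state=R head=3 tape=_bbbb[_]a   (R,_)→(Q,b,←)
state=Q head=2 tape=_bbb[b]ba   (Q,b)→(Q,b,→)
state=Q head=3 tape=_bbbb[b]a   (Q,b)→(Q,b,→)
state=Q head=4 tape=_bbbbb[a]
The non-blank tape span at halt is bbbbba.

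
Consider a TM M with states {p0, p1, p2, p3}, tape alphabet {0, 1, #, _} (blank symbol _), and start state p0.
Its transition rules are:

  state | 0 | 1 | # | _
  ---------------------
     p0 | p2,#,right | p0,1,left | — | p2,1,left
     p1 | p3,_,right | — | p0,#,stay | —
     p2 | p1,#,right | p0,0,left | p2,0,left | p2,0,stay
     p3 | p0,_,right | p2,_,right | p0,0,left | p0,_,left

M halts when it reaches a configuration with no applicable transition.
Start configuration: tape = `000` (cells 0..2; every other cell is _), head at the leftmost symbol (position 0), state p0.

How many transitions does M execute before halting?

15

p0 | _[0]00_   read 0 → write #, move right, go to p2
p2 | _#[0]0_   read 0 → write #, move right, go to p1
p1 | _##[0]_   read 0 → write _, move right, go to p3
p3 | _##_[_]   read _ → write _, move left, go to p0
p0 | _##[_]_   read _ → write 1, move left, go to p2
p2 | _#[#]1_   read # → write 0, move left, go to p2
p2 | _[#]01_   read # → write 0, move left, go to p2
p2 | [_]001_   read _ → write 0, move stay, go to p2
p2 | [0]001_   read 0 → write #, move right, go to p1
p1 | #[0]01_   read 0 → write _, move right, go to p3
p3 | #_[0]1_   read 0 → write _, move right, go to p0
p0 | #__[1]_   read 1 → write 1, move left, go to p0
p0 | #_[_]1_   read _ → write 1, move left, go to p2
p2 | #[_]11_   read _ → write 0, move stay, go to p2
p2 | #[0]11_   read 0 → write #, move right, go to p1
p1 | ##[1]1_
M halts after 15 transitions.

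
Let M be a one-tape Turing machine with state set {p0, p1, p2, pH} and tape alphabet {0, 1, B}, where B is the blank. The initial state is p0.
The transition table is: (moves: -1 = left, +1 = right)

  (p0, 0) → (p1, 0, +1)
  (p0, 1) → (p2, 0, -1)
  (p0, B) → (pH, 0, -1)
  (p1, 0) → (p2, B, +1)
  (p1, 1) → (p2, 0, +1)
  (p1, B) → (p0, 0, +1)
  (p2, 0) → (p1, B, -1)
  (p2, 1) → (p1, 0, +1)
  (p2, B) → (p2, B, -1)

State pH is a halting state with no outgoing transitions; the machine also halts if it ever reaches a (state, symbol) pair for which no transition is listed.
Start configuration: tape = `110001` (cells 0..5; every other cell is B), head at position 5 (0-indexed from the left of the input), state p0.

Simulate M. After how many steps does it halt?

14

p0 | B11000[1]   read 1 → write 0, move -1, go to p2
p2 | B1100[0]0   read 0 → write B, move -1, go to p1
p1 | B110[0]B0   read 0 → write B, move +1, go to p2
p2 | B110B[B]0   read B → write B, move -1, go to p2
p2 | B110[B]B0   read B → write B, move -1, go to p2
p2 | B11[0]BB0   read 0 → write B, move -1, go to p1
p1 | B1[1]BBB0   read 1 → write 0, move +1, go to p2
p2 | B10[B]BB0   read B → write B, move -1, go to p2
p2 | B1[0]BBB0   read 0 → write B, move -1, go to p1
p1 | B[1]BBBB0   read 1 → write 0, move +1, go to p2
p2 | B0[B]BBB0   read B → write B, move -1, go to p2
p2 | B[0]BBBB0   read 0 → write B, move -1, go to p1
p1 | [B]BBBBB0   read B → write 0, move +1, go to p0
p0 | 0[B]BBBB0   read B → write 0, move -1, go to pH
pH | [0]0BBBB0
M halts after 14 transitions.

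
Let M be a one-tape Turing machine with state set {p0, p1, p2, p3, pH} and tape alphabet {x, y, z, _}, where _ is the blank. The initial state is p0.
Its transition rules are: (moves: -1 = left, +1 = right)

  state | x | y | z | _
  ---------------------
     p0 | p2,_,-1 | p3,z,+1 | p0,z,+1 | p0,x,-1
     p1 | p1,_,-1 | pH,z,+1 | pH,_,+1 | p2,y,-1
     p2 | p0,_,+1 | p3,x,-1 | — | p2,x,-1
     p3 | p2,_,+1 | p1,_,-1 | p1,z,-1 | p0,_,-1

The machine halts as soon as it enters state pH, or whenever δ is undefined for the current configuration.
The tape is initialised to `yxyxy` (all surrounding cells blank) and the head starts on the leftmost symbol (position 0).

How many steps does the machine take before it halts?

state=p0 head=0 tape=[y]xyxy   (p0,y)→(p3,z,+1)
state=p3 head=1 tape=z[x]yxy   (p3,x)→(p2,_,+1)
state=p2 head=2 tape=z_[y]xy   (p2,y)→(p3,x,-1)
state=p3 head=1 tape=z[_]xxy   (p3,_)→(p0,_,-1)
state=p0 head=0 tape=[z]_xxy   (p0,z)→(p0,z,+1)
state=p0 head=1 tape=z[_]xxy   (p0,_)→(p0,x,-1)
state=p0 head=0 tape=[z]xxxy   (p0,z)→(p0,z,+1)
state=p0 head=1 tape=z[x]xxy   (p0,x)→(p2,_,-1)
state=p2 head=0 tape=[z]_xxy
M halts after 8 transitions.

8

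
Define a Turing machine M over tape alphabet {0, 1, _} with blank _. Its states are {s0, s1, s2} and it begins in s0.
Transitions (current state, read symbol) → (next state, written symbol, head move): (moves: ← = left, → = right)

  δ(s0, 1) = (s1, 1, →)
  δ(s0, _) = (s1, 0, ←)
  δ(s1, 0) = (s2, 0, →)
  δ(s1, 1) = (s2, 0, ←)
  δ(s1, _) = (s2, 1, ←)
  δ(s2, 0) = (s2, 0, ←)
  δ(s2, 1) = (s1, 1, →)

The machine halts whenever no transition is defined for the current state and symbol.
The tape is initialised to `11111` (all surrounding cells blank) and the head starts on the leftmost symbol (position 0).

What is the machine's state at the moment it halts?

s0 | [1]1111__   read 1 → write 1, move →, go to s1
s1 | 1[1]111__   read 1 → write 0, move ←, go to s2
s2 | [1]0111__   read 1 → write 1, move →, go to s1
s1 | 1[0]111__   read 0 → write 0, move →, go to s2
s2 | 10[1]11__   read 1 → write 1, move →, go to s1
s1 | 101[1]1__   read 1 → write 0, move ←, go to s2
s2 | 10[1]01__   read 1 → write 1, move →, go to s1
s1 | 101[0]1__   read 0 → write 0, move →, go to s2
s2 | 1010[1]__   read 1 → write 1, move →, go to s1
s1 | 10101[_]_   read _ → write 1, move ←, go to s2
s2 | 1010[1]1_   read 1 → write 1, move →, go to s1
s1 | 10101[1]_   read 1 → write 0, move ←, go to s2
s2 | 1010[1]0_   read 1 → write 1, move →, go to s1
s1 | 10101[0]_   read 0 → write 0, move →, go to s2
s2 | 101010[_]
No transition is defined for (s2, _); M halts in state s2.

s2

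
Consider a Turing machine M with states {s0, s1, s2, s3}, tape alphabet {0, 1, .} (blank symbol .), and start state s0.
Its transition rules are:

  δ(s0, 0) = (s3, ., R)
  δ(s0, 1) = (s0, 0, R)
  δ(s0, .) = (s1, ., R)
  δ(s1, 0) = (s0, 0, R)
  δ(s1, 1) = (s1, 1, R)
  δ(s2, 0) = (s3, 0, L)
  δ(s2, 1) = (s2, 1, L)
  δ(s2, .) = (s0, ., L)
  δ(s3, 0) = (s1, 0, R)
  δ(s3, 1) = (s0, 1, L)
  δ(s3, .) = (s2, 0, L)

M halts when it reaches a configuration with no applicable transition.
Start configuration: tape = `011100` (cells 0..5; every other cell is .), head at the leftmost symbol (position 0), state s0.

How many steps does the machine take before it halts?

s0 | [0]11100..   read 0 → write ., move R, go to s3
s3 | .[1]1100..   read 1 → write 1, move L, go to s0
s0 | [.]11100..   read . → write ., move R, go to s1
s1 | .[1]1100..   read 1 → write 1, move R, go to s1
s1 | .1[1]100..   read 1 → write 1, move R, go to s1
s1 | .11[1]00..   read 1 → write 1, move R, go to s1
s1 | .111[0]0..   read 0 → write 0, move R, go to s0
s0 | .1110[0]..   read 0 → write ., move R, go to s3
s3 | .1110.[.].   read . → write 0, move L, go to s2
s2 | .1110[.]0.   read . → write ., move L, go to s0
s0 | .111[0].0.   read 0 → write ., move R, go to s3
s3 | .111.[.]0.   read . → write 0, move L, go to s2
s2 | .111[.]00.   read . → write ., move L, go to s0
s0 | .11[1].00.   read 1 → write 0, move R, go to s0
s0 | .110[.]00.   read . → write ., move R, go to s1
s1 | .110.[0]0.   read 0 → write 0, move R, go to s0
s0 | .110.0[0].   read 0 → write ., move R, go to s3
s3 | .110.0.[.]   read . → write 0, move L, go to s2
s2 | .110.0[.]0   read . → write ., move L, go to s0
s0 | .110.[0].0   read 0 → write ., move R, go to s3
s3 | .110..[.]0   read . → write 0, move L, go to s2
s2 | .110.[.]00   read . → write ., move L, go to s0
s0 | .110[.].00   read . → write ., move R, go to s1
s1 | .110.[.]00
M halts after 23 transitions.

23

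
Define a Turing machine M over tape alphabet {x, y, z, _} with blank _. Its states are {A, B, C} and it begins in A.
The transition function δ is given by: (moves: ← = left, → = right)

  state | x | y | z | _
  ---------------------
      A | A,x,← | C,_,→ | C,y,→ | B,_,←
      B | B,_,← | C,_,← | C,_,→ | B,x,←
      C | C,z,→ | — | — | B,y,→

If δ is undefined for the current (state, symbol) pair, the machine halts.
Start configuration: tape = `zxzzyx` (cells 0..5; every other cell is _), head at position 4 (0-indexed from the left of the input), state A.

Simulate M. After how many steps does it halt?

5

A | zxzz[y]x__   read y → write _, move →, go to C
C | zxzz_[x]__   read x → write z, move →, go to C
C | zxzz_z[_]_   read _ → write y, move →, go to B
B | zxzz_zy[_]   read _ → write x, move ←, go to B
B | zxzz_z[y]x   read y → write _, move ←, go to C
C | zxzz_[z]_x
M halts after 5 transitions.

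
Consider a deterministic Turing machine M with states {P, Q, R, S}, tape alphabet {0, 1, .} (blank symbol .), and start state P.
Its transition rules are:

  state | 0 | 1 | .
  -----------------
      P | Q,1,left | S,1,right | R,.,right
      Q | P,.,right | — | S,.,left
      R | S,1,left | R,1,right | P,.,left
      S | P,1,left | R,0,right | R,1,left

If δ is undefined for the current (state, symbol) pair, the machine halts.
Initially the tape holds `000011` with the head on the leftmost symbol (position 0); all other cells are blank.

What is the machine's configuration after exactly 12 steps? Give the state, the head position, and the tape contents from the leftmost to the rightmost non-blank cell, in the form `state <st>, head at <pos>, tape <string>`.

state=P head=0 tape=....[0]00011   (P,0)→(Q,1,left)
state=Q head=-1 tape=...[.]100011   (Q,.)→(S,.,left)
state=S head=-2 tape=..[.].100011   (S,.)→(R,1,left)
state=R head=-3 tape=.[.]1.100011   (R,.)→(P,.,left)
state=P head=-4 tape=[.].1.100011   (P,.)→(R,.,right)
state=R head=-3 tape=.[.]1.100011   (R,.)→(P,.,left)
state=P head=-4 tape=[.].1.100011   (P,.)→(R,.,right)
state=R head=-3 tape=.[.]1.100011   (R,.)→(P,.,left)
state=P head=-4 tape=[.].1.100011   (P,.)→(R,.,right)
state=R head=-3 tape=.[.]1.100011   (R,.)→(P,.,left)
state=P head=-4 tape=[.].1.100011   (P,.)→(R,.,right)
state=R head=-3 tape=.[.]1.100011   (R,.)→(P,.,left)
state=P head=-4 tape=[.].1.100011
After 12 steps: state P, head at -4, tape 1.100011.

state P, head at -4, tape 1.100011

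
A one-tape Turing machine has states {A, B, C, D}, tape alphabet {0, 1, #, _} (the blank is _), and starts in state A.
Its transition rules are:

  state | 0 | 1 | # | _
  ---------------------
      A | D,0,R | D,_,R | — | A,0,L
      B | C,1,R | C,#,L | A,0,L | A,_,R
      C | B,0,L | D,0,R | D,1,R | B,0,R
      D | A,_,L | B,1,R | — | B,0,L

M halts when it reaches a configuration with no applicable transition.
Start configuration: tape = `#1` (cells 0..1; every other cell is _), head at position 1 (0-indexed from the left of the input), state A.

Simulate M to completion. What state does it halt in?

A | #[1]__   read 1 → write _, move R, go to D
D | #_[_]_   read _ → write 0, move L, go to B
B | #[_]0_   read _ → write _, move R, go to A
A | #_[0]_   read 0 → write 0, move R, go to D
D | #_0[_]   read _ → write 0, move L, go to B
B | #_[0]0   read 0 → write 1, move R, go to C
C | #_1[0]   read 0 → write 0, move L, go to B
B | #_[1]0   read 1 → write #, move L, go to C
C | #[_]#0   read _ → write 0, move R, go to B
B | #0[#]0   read # → write 0, move L, go to A
A | #[0]00   read 0 → write 0, move R, go to D
D | #0[0]0   read 0 → write _, move L, go to A
A | #[0]_0   read 0 → write 0, move R, go to D
D | #0[_]0   read _ → write 0, move L, go to B
B | #[0]00   read 0 → write 1, move R, go to C
C | #1[0]0   read 0 → write 0, move L, go to B
B | #[1]00   read 1 → write #, move L, go to C
C | [#]#00   read # → write 1, move R, go to D
D | 1[#]00
No transition is defined for (D, #); M halts in state D.

D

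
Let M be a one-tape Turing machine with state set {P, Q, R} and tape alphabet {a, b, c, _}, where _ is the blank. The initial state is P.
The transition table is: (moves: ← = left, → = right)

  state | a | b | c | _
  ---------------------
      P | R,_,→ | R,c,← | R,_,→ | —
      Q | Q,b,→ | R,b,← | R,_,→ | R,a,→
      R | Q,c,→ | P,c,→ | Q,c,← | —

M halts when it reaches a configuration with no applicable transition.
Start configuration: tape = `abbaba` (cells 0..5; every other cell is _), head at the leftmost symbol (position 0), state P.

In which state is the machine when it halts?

state=P head=0 tape=[a]bbaba_   (P,a)→(R,_,→)
state=R head=1 tape=_[b]baba_   (R,b)→(P,c,→)
state=P head=2 tape=_c[b]aba_   (P,b)→(R,c,←)
state=R head=1 tape=_[c]caba_   (R,c)→(Q,c,←)
state=Q head=0 tape=[_]ccaba_   (Q,_)→(R,a,→)
state=R head=1 tape=a[c]caba_   (R,c)→(Q,c,←)
state=Q head=0 tape=[a]ccaba_   (Q,a)→(Q,b,→)
state=Q head=1 tape=b[c]caba_   (Q,c)→(R,_,→)
state=R head=2 tape=b_[c]aba_   (R,c)→(Q,c,←)
state=Q head=1 tape=b[_]caba_   (Q,_)→(R,a,→)
state=R head=2 tape=ba[c]aba_   (R,c)→(Q,c,←)
state=Q head=1 tape=b[a]caba_   (Q,a)→(Q,b,→)
state=Q head=2 tape=bb[c]aba_   (Q,c)→(R,_,→)
state=R head=3 tape=bb_[a]ba_   (R,a)→(Q,c,→)
state=Q head=4 tape=bb_c[b]a_   (Q,b)→(R,b,←)
state=R head=3 tape=bb_[c]ba_   (R,c)→(Q,c,←)
state=Q head=2 tape=bb[_]cba_   (Q,_)→(R,a,→)
state=R head=3 tape=bba[c]ba_   (R,c)→(Q,c,←)
state=Q head=2 tape=bb[a]cba_   (Q,a)→(Q,b,→)
state=Q head=3 tape=bbb[c]ba_   (Q,c)→(R,_,→)
state=R head=4 tape=bbb_[b]a_   (R,b)→(P,c,→)
state=P head=5 tape=bbb_c[a]_   (P,a)→(R,_,→)
state=R head=6 tape=bbb_c_[_]
No transition is defined for (R, _); M halts in state R.

R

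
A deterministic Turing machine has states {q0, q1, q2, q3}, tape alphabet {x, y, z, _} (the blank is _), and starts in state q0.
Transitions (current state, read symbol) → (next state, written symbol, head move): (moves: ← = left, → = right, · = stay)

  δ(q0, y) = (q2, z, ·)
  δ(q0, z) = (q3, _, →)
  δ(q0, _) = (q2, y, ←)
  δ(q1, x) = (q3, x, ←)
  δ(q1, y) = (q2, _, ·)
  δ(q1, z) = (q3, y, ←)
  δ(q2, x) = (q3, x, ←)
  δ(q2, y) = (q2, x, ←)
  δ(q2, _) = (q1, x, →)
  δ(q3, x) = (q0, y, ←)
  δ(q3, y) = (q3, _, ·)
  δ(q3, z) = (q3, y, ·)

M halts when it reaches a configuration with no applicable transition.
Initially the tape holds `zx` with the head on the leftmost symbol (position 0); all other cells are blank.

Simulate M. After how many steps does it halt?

q0 | _[z]x_   read z → write _, move →, go to q3
q3 | __[x]_   read x → write y, move ←, go to q0
q0 | _[_]y_   read _ → write y, move ←, go to q2
q2 | [_]yy_   read _ → write x, move →, go to q1
q1 | x[y]y_   read y → write _, move ·, go to q2
q2 | x[_]y_   read _ → write x, move →, go to q1
q1 | xx[y]_   read y → write _, move ·, go to q2
q2 | xx[_]_   read _ → write x, move →, go to q1
q1 | xxx[_]
M halts after 8 transitions.

8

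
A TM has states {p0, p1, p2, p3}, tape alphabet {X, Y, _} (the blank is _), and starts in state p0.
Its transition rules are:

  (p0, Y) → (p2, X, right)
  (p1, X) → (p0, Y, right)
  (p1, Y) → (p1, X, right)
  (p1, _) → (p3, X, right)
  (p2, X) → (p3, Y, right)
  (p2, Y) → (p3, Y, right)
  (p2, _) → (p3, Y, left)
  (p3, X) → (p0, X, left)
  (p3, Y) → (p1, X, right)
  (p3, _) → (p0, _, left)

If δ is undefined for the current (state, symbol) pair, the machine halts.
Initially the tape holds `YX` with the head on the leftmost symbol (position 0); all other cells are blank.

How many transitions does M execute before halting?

6

state=p0 head=0 tape=[Y]X_   (p0,Y)→(p2,X,right)
state=p2 head=1 tape=X[X]_   (p2,X)→(p3,Y,right)
state=p3 head=2 tape=XY[_]   (p3,_)→(p0,_,left)
state=p0 head=1 tape=X[Y]_   (p0,Y)→(p2,X,right)
state=p2 head=2 tape=XX[_]   (p2,_)→(p3,Y,left)
state=p3 head=1 tape=X[X]Y   (p3,X)→(p0,X,left)
state=p0 head=0 tape=[X]XY
M halts after 6 transitions.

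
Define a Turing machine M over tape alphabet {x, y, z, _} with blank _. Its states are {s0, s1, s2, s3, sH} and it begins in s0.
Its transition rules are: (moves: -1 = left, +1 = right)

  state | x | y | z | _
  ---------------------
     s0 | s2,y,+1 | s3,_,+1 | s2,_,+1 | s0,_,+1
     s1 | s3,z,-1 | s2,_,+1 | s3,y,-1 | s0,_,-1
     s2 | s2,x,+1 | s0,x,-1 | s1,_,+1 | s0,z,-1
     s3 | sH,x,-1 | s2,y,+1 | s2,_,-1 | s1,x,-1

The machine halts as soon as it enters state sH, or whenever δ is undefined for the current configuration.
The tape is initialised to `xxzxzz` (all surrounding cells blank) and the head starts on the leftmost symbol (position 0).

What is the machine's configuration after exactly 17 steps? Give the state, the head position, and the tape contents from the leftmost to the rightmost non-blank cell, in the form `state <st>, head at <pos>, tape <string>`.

s0 | _[x]xzxzz   read x → write y, move +1, go to s2
s2 | _y[x]zxzz   read x → write x, move +1, go to s2
s2 | _yx[z]xzz   read z → write _, move +1, go to s1
s1 | _yx_[x]zz   read x → write z, move -1, go to s3
s3 | _yx[_]zzz   read _ → write x, move -1, go to s1
s1 | _y[x]xzzz   read x → write z, move -1, go to s3
s3 | _[y]zxzzz   read y → write y, move +1, go to s2
s2 | _y[z]xzzz   read z → write _, move +1, go to s1
s1 | _y_[x]zzz   read x → write z, move -1, go to s3
s3 | _y[_]zzzz   read _ → write x, move -1, go to s1
s1 | _[y]xzzzz   read y → write _, move +1, go to s2
s2 | __[x]zzzz   read x → write x, move +1, go to s2
s2 | __x[z]zzz   read z → write _, move +1, go to s1
s1 | __x_[z]zz   read z → write y, move -1, go to s3
s3 | __x[_]yzz   read _ → write x, move -1, go to s1
s1 | __[x]xyzz   read x → write z, move -1, go to s3
s3 | _[_]zxyzz   read _ → write x, move -1, go to s1
s1 | [_]xzxyzz
After 17 steps: state s1, head at -1, tape xzxyzz.

state s1, head at -1, tape xzxyzz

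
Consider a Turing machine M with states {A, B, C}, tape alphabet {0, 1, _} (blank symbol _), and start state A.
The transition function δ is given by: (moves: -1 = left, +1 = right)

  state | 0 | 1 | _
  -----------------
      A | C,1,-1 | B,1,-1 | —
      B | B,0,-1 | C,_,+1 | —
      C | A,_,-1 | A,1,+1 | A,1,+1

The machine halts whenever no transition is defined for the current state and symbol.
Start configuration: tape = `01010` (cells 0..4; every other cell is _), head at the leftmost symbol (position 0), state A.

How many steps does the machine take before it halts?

21

state=A head=0 tape=_[0]1010_   (A,0)→(C,1,-1)
state=C head=-1 tape=[_]11010_   (C,_)→(A,1,+1)
state=A head=0 tape=1[1]1010_   (A,1)→(B,1,-1)
state=B head=-1 tape=[1]11010_   (B,1)→(C,_,+1)
state=C head=0 tape=_[1]1010_   (C,1)→(A,1,+1)
state=A head=1 tape=_1[1]010_   (A,1)→(B,1,-1)
state=B head=0 tape=_[1]1010_   (B,1)→(C,_,+1)
state=C head=1 tape=__[1]010_   (C,1)→(A,1,+1)
state=A head=2 tape=__1[0]10_   (A,0)→(C,1,-1)
state=C head=1 tape=__[1]110_   (C,1)→(A,1,+1)
state=A head=2 tape=__1[1]10_   (A,1)→(B,1,-1)
state=B head=1 tape=__[1]110_   (B,1)→(C,_,+1)
state=C head=2 tape=___[1]10_   (C,1)→(A,1,+1)
state=A head=3 tape=___1[1]0_   (A,1)→(B,1,-1)
state=B head=2 tape=___[1]10_   (B,1)→(C,_,+1)
state=C head=3 tape=____[1]0_   (C,1)→(A,1,+1)
state=A head=4 tape=____1[0]_   (A,0)→(C,1,-1)
state=C head=3 tape=____[1]1_   (C,1)→(A,1,+1)
state=A head=4 tape=____1[1]_   (A,1)→(B,1,-1)
state=B head=3 tape=____[1]1_   (B,1)→(C,_,+1)
state=C head=4 tape=_____[1]_   (C,1)→(A,1,+1)
state=A head=5 tape=_____1[_]
M halts after 21 transitions.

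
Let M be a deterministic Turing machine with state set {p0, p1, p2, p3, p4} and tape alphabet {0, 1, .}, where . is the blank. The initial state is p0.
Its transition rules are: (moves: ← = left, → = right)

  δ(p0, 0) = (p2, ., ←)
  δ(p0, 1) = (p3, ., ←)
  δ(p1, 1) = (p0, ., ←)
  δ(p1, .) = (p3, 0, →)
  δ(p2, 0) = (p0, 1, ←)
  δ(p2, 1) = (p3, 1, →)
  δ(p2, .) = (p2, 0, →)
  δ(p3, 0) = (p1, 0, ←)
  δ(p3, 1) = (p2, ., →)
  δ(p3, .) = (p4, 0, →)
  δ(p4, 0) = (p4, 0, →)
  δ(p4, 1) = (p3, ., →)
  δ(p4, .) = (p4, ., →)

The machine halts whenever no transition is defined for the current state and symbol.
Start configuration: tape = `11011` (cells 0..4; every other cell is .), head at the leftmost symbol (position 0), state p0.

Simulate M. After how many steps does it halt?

7

p0 | .[1]1011   read 1 → write ., move ←, go to p3
p3 | [.].1011   read . → write 0, move →, go to p4
p4 | 0[.]1011   read . → write ., move →, go to p4
p4 | 0.[1]011   read 1 → write ., move →, go to p3
p3 | 0..[0]11   read 0 → write 0, move ←, go to p1
p1 | 0.[.]011   read . → write 0, move →, go to p3
p3 | 0.0[0]11   read 0 → write 0, move ←, go to p1
p1 | 0.[0]011
M halts after 7 transitions.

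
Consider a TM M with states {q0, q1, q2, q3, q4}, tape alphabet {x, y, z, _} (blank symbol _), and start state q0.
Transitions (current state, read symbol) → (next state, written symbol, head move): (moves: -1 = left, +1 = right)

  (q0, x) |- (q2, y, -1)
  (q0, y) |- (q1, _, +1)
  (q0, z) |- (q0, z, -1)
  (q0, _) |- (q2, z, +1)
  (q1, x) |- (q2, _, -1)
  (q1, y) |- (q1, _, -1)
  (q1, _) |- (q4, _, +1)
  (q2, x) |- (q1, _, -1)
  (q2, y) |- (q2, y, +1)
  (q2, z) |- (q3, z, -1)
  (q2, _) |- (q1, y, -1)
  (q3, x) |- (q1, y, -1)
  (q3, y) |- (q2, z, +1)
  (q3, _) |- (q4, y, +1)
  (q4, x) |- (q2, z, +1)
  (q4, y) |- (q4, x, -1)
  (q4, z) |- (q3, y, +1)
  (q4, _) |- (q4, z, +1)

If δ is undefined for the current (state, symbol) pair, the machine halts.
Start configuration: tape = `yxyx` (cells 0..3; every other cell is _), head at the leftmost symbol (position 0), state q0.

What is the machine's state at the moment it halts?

state=q0 head=0 tape=_[y]xyx   (q0,y)→(q1,_,+1)
state=q1 head=1 tape=__[x]yx   (q1,x)→(q2,_,-1)
state=q2 head=0 tape=_[_]_yx   (q2,_)→(q1,y,-1)
state=q1 head=-1 tape=[_]y_yx   (q1,_)→(q4,_,+1)
state=q4 head=0 tape=_[y]_yx   (q4,y)→(q4,x,-1)
state=q4 head=-1 tape=[_]x_yx   (q4,_)→(q4,z,+1)
state=q4 head=0 tape=z[x]_yx   (q4,x)→(q2,z,+1)
state=q2 head=1 tape=zz[_]yx   (q2,_)→(q1,y,-1)
state=q1 head=0 tape=z[z]yyx
No transition is defined for (q1, z); M halts in state q1.

q1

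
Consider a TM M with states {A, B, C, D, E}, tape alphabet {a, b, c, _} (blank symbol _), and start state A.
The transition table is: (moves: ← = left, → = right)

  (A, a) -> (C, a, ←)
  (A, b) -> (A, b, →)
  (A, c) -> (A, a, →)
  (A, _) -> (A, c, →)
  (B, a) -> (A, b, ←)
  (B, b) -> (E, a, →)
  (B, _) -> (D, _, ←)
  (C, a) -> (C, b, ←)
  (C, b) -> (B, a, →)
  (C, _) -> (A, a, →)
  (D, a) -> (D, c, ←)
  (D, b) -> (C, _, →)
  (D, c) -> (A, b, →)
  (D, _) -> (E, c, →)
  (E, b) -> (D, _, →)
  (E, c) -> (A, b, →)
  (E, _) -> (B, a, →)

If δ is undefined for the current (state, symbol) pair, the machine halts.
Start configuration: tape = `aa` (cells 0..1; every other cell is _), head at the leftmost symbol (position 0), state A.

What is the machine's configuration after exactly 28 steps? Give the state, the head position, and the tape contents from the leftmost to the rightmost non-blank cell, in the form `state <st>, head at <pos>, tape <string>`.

A | _____[a]a   read a → write a, move ←, go to C
C | ____[_]aa   read _ → write a, move →, go to A
A | ____a[a]a   read a → write a, move ←, go to C
C | ____[a]aa   read a → write b, move ←, go to C
C | ___[_]baa   read _ → write a, move →, go to A
A | ___a[b]aa   read b → write b, move →, go to A
A | ___ab[a]a   read a → write a, move ←, go to C
C | ___a[b]aa   read b → write a, move →, go to B
B | ___aa[a]a   read a → write b, move ←, go to A
A | ___a[a]ba   read a → write a, move ←, go to C
C | ___[a]aba   read a → write b, move ←, go to C
C | __[_]baba   read _ → write a, move →, go to A
A | __a[b]aba   read b → write b, move →, go to A
A | __ab[a]ba   read a → write a, move ←, go to C
C | __a[b]aba   read b → write a, move →, go to B
B | __aa[a]ba   read a → write b, move ←, go to A
A | __a[a]bba   read a → write a, move ←, go to C
C | __[a]abba   read a → write b, move ←, go to C
C | _[_]babba   read _ → write a, move →, go to A
A | _a[b]abba   read b → write b, move →, go to A
A | _ab[a]bba   read a → write a, move ←, go to C
C | _a[b]abba   read b → write a, move →, go to B
B | _aa[a]bba   read a → write b, move ←, go to A
A | _a[a]bbba   read a → write a, move ←, go to C
C | _[a]abbba   read a → write b, move ←, go to C
C | [_]babbba   read _ → write a, move →, go to A
A | a[b]abbba   read b → write b, move →, go to A
A | ab[a]bbba   read a → write a, move ←, go to C
C | a[b]abbba
After 28 steps: state C, head at -4, tape ababbba.

state C, head at -4, tape ababbba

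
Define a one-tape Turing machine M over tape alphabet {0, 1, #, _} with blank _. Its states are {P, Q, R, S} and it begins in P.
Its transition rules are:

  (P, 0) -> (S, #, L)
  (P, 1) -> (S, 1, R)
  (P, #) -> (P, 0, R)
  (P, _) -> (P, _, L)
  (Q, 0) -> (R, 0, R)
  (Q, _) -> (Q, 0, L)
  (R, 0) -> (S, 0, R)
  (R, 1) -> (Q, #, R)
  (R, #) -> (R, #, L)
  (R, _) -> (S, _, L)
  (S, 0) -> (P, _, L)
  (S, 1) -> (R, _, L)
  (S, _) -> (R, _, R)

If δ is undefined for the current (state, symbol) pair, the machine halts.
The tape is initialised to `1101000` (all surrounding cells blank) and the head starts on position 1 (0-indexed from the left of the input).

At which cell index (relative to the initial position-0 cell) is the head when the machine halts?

P | 1[1]01000   read 1 → write 1, move R, go to S
S | 11[0]1000   read 0 → write _, move L, go to P
P | 1[1]_1000   read 1 → write 1, move R, go to S
S | 11[_]1000   read _ → write _, move R, go to R
R | 11_[1]000   read 1 → write #, move R, go to Q
Q | 11_#[0]00   read 0 → write 0, move R, go to R
R | 11_#0[0]0   read 0 → write 0, move R, go to S
S | 11_#00[0]   read 0 → write _, move L, go to P
P | 11_#0[0]_   read 0 → write #, move L, go to S
S | 11_#[0]#_   read 0 → write _, move L, go to P
P | 11_[#]_#_   read # → write 0, move R, go to P
P | 11_0[_]#_   read _ → write _, move L, go to P
P | 11_[0]_#_   read 0 → write #, move L, go to S
S | 11[_]#_#_   read _ → write _, move R, go to R
R | 11_[#]_#_   read # → write #, move L, go to R
R | 11[_]#_#_   read _ → write _, move L, go to S
S | 1[1]_#_#_   read 1 → write _, move L, go to R
R | [1]__#_#_   read 1 → write #, move R, go to Q
Q | #[_]_#_#_   read _ → write 0, move L, go to Q
Q | [#]0_#_#_
At halt the head is at cell 0.

0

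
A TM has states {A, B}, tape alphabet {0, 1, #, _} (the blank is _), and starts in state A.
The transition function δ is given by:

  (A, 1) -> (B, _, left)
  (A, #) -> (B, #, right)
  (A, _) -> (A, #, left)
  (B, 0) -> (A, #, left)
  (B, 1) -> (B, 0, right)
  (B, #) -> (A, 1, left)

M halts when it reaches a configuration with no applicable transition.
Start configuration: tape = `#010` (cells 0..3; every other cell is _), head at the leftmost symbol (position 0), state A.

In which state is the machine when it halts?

state=A head=0 tape=[#]010   (A,#)→(B,#,right)
state=B head=1 tape=#[0]10   (B,0)→(A,#,left)
state=A head=0 tape=[#]#10   (A,#)→(B,#,right)
state=B head=1 tape=#[#]10   (B,#)→(A,1,left)
state=A head=0 tape=[#]110   (A,#)→(B,#,right)
state=B head=1 tape=#[1]10   (B,1)→(B,0,right)
state=B head=2 tape=#0[1]0   (B,1)→(B,0,right)
state=B head=3 tape=#00[0]   (B,0)→(A,#,left)
state=A head=2 tape=#0[0]#
No transition is defined for (A, 0); M halts in state A.

A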